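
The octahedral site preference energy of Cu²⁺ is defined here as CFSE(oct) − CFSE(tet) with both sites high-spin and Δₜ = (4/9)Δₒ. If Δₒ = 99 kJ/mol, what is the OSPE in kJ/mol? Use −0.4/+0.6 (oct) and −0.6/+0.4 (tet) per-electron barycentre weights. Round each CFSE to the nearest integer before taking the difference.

Cu²⁺: group 11, so d-count = 11 − 2 = 9.
Octahedral (high-spin): t2g^6 e_g^3, CFSE = 6(−0.4) + 3(+0.6) = -0.6Δₒ = -0.6 × 99 = -59 kJ/mol.
Tetrahedral e^4 t2^5 gives -0.4Δₜ = -0.4 × (4/9) × 99 = -18 kJ/mol.
OSPE = CFSE(oct) − CFSE(tet) = -59 − (-18) = -41 kJ/mol.

-41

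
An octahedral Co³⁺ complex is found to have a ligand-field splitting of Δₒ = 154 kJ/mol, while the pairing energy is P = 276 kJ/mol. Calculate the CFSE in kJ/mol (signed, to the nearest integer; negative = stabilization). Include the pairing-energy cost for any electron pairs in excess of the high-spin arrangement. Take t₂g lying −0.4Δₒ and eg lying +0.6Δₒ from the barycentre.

Co³⁺: group 9, so d-count = 9 − 3 = 6.
Since Δₒ = 154 kJ/mol < P = 276 kJ/mol, the complex adopts the high-spin configuration.
Filling d⁶ accordingly: t₂g⁴ eg².
Orbital CFSE = -0.4Δₒ = -0.4 × 154 = -62 kJ/mol.
High-spin has no excess pairs, so no pairing correction applies.

-62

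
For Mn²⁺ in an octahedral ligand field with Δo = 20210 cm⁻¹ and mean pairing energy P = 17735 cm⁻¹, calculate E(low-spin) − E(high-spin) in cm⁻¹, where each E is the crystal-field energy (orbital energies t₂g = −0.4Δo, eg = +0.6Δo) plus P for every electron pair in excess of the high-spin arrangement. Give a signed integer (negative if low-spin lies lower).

Group 7 minus oxidation state +2 gives a d⁵ configuration for Mn²⁺.
High-spin d⁵ fills as t₂g³ eg² with CFSE 3(−0.4) + 2(+0.6) = 0.0Δo = 0 cm⁻¹.
Low-spin t₂g⁵ eg⁰ gives -2.0Δo = -40420 cm⁻¹, but forming 2 extra pairs costs 2P = 35470 cm⁻¹, so E(LS) = -40420 + 35470 = -4950 cm⁻¹.
Thus E(LS) − E(HS) = -4950 cm⁻¹.

-4950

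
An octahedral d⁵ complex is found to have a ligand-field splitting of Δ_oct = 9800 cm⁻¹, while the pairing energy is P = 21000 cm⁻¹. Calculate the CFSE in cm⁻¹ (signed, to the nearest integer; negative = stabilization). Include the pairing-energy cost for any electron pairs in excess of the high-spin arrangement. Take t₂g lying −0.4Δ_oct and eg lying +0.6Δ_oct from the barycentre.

0

With Δ_oct < P the complex is high-spin.
Configuration: t₂g³ eg².
Orbital CFSE = 0.0Δ_oct = 0.0 × 9800 = 0 cm⁻¹.
High-spin has no excess pairs, so no pairing correction applies.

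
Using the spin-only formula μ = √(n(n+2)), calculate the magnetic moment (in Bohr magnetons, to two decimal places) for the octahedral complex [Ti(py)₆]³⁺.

1.73 Bohr magnetons

py is neutral, so the +3 overall charge sits on Ti: oxidation state +3.
Ti³⁺: group 4, so d-count = 4 − 3 = 1.
Configuration: t₂g¹ eg⁰ → 1 unpaired electron.
μ(spin-only) = √[1(1+2)] = √3 ≈ 1.73 Bohr magnetons.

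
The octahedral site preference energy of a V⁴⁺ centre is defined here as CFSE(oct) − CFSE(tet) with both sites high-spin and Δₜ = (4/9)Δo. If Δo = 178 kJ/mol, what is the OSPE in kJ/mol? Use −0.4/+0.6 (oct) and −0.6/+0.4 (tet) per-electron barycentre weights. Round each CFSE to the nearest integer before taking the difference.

-24

V is in group 5, so V⁴⁺ is d¹ (5 − 4 = 1).
In an octahedral site d¹ (HS) is t₂g¹ eg⁰, giving CFSE(oct) = -0.4Δo = -71 kJ/mol.
In a tetrahedral site the filling is e¹ t₂⁰: CFSE(tet) = -0.6Δₜ = -0.6 × (4/9)(178) = -47 kJ/mol.
Subtracting, OSPE = -71 − (-47) = -24 kJ/mol.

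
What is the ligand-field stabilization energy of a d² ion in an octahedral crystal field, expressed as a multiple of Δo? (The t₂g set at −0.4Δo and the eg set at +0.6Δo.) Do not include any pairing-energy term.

-0.8 Δo

Configuration: t₂g² eg⁰.
CFSE = 2(-0.4Δo) + 0(0.6Δo) = -0.8Δo + 0.0Δo = -0.8Δo.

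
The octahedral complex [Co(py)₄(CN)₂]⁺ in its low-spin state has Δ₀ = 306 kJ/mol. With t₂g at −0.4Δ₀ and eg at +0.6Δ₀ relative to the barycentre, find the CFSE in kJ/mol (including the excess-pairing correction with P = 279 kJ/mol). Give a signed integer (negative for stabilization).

Ligand charges: 4×(+0) from py and 2×(-1) from CN⁻ sum to -2; with overall charge +1, Co is +3.
Co is in group 9, so Co³⁺ is d⁶ (9 − 3 = 6).
Electron filling gives t₂g⁶ eg⁰.
Orbital CFSE = 6(-0.4) + 0(0.6) = -2.4Δ₀ = -2.4 × 306 = -734 kJ/mol.
Relative to high-spin t₂g⁴ eg² (1 paired), the low-spin configuration has 2 additional pairs, contributing +2 × 279 = +558 kJ/mol.
Overall CFSE = -734 + 558 = -176 kJ/mol.

-176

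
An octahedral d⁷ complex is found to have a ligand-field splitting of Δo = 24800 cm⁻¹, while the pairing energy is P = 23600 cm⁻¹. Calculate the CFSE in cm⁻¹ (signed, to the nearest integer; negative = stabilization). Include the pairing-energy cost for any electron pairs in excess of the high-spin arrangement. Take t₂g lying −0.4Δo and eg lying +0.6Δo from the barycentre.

Δo > P, so pairing is preferred: the ground state is low-spin.
Filling d⁷ accordingly: t₂g⁶ eg¹.
Orbital CFSE = -1.8Δo = -1.8 × 24800 = -44640 cm⁻¹.
Excess pairs vs high-spin: 3 − 2 = 1; pairing cost = +23600 cm⁻¹.
Net CFSE = -44640 + 23600 = -21040 cm⁻¹.

-21040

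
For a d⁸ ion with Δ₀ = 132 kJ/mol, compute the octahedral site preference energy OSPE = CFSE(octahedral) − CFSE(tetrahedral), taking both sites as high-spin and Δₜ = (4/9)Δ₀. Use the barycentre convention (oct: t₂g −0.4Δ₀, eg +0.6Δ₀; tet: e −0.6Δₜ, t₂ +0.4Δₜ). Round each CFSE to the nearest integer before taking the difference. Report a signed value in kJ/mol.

Octahedral high-spin t₂g⁶ eg²: CFSE = -1.2 × 132 = -158 kJ/mol.
Tetrahedral: e⁴ t₂⁴, CFSE = 4(−0.6) + 4(+0.4) = -0.8Δₜ = -0.8 × (4/9) × 132 = -47 kJ/mol.
Subtracting, OSPE = -158 − (-47) = -111 kJ/mol.

-111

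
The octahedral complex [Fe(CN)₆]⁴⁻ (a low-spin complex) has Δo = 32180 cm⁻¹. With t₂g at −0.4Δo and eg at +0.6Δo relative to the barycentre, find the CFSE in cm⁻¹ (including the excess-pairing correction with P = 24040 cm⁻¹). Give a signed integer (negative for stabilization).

-29152

Each CN⁻ contributes -1; 6 × (-1) = -6. With overall charge -4, Fe is in the +2 oxidation state.
Fe sits in group 8; removing 2 electrons leaves Fe²⁺ with 8 − 2 = 6 d electrons.
The d⁶ electrons fill as t₂g⁶ eg⁰.
CFSE(orbital) = 6×(-0.4Δo) + 0×(0.6Δo) = -2.4Δo; with Δo = 32180 cm⁻¹ that is -77232 cm⁻¹.
High-spin d⁶ would be t₂g⁴ eg² with 1 pair; low-spin has 3, so 2 excess pairs cost +2P = +48080 cm⁻¹.
Net CFSE = -77232 + 48080 = -29152 cm⁻¹.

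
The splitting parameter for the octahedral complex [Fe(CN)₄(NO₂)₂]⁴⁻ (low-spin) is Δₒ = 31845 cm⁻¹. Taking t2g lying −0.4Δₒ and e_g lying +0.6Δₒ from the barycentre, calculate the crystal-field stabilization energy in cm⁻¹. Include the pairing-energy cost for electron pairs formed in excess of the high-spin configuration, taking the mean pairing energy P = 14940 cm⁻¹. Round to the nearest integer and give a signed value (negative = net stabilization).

Ligand charges: 4×(-1) from CN⁻ and 2×(-1) from NO₂⁻ sum to -6; with overall charge -4, Fe is +2.
Fe sits in group 8; removing 2 electrons leaves Fe²⁺ with 8 − 2 = 6 d electrons.
Electron filling gives t2g^6 e_g^0.
Orbital CFSE = 6(-0.4) + 0(0.6) = -2.4Δₒ = -2.4 × 31845 = -76428 cm⁻¹.
Pairing penalty: 3 pairs vs 1 in the high-spin reference → 2 extra × P = 29880 cm⁻¹.
Combining: -76428 + 29880 = -46548 cm⁻¹.

-46548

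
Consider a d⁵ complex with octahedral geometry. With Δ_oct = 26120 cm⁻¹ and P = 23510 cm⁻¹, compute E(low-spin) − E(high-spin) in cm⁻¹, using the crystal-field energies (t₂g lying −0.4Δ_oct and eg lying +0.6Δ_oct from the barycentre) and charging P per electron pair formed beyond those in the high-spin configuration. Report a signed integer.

High-spin: t₂g³ eg², CFSE = 0.0Δ_oct = 0 cm⁻¹.
For low-spin the configuration is t₂g⁵ eg⁰: orbital energy -2.0 × 26120 = -52240 cm⁻¹, and 2 additional pairs relative to high-spin add 47020 cm⁻¹, giving -5220 cm⁻¹.
E(LS) − E(HS) = -5220 − (0) = -5220 cm⁻¹.

-5220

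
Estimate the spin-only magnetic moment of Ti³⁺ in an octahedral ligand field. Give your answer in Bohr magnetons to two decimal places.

1.73 Bohr magnetons

Ti is in group 4, so Ti³⁺ is d¹ (4 − 3 = 1).
For octahedral d¹ the high- and low-spin configurations coincide.
Configuration: t₂g¹ eg⁰ → 1 unpaired electron.
μ(spin-only) = √[1(1+2)] = √3 ≈ 1.73 Bohr magnetons.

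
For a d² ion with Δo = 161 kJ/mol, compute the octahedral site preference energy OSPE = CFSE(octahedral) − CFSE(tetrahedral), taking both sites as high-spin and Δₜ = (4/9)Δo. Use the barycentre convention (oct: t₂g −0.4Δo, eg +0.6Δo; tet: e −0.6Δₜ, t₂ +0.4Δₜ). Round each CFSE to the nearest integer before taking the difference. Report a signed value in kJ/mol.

Octahedral high-spin t₂g² eg⁰: CFSE = -0.8 × 161 = -129 kJ/mol.
Tetrahedral e² t₂⁰ gives -1.2Δₜ = -1.2 × (4/9) × 161 = -86 kJ/mol.
OSPE = -129 − (-86) = -43 kJ/mol.

-43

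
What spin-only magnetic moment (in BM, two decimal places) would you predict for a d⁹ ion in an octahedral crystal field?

1.73 BM

For octahedral d⁹ the high- and low-spin configurations coincide.
Configuration: t2g^6 e_g^3 → 1 unpaired electron.
μ(spin-only) = √[1(1+2)] = √3 ≈ 1.73 BM.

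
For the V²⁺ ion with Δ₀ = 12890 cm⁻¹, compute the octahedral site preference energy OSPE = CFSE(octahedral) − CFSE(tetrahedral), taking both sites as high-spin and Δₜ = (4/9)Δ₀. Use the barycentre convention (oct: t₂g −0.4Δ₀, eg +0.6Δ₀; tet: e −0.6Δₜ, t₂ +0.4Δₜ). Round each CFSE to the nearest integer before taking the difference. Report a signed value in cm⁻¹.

-10885

V²⁺: group 5, so d-count = 5 − 2 = 3.
Octahedral (high-spin): t2g^3 e_g^0, CFSE = 3(−0.4) + 0(+0.6) = -1.2Δ₀ = -1.2 × 12890 = -15468 cm⁻¹.
Tetrahedral e^2 t2^1 gives -0.8Δₜ = -0.8 × (4/9) × 12890 = -4583 cm⁻¹.
OSPE = CFSE(oct) − CFSE(tet) = -15468 − (-4583) = -10885 cm⁻¹.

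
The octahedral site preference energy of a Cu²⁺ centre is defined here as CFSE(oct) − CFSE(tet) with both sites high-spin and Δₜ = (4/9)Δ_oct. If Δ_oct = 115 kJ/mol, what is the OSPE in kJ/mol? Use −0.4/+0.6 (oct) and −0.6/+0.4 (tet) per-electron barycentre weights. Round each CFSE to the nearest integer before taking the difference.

Cu²⁺: group 11, so d-count = 11 − 2 = 9.
In an octahedral site d⁹ (HS) is t₂g⁶ eg³, giving CFSE(oct) = -0.6Δ_oct = -69 kJ/mol.
Tetrahedral e⁴ t₂⁵ gives -0.4Δₜ = -0.4 × (4/9) × 115 = -20 kJ/mol.
Subtracting, OSPE = -69 − (-20) = -49 kJ/mol.

-49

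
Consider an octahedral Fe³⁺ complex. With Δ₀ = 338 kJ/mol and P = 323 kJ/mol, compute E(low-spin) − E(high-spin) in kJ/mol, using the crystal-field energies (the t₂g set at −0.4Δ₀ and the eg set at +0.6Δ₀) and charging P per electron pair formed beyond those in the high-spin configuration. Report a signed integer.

Fe is in group 8, so Fe³⁺ is d⁵ (8 − 3 = 5).
In the high-spin limit (t₂g³ eg²) the orbital term is 0.0Δ₀ = 0 kJ/mol, with no excess pairing.
Low-spin: t₂g⁵ eg⁰, orbital CFSE = -2.0Δ₀ = -676 kJ/mol; plus 2 excess pairs × P = +646 kJ/mol; total -30 kJ/mol.
The difference is -30 − (0) = -30 kJ/mol, so low-spin lies lower.

-30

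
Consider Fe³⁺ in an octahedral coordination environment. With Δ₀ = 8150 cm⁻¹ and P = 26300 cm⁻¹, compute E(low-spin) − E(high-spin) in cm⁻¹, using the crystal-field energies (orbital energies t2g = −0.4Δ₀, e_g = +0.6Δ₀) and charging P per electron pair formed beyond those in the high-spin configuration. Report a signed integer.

36300

Group 8 minus oxidation state +3 gives a d⁵ configuration for Fe³⁺.
High-spin d⁵ fills as t2g^3 e_g^2 with CFSE 3(−0.4) + 2(+0.6) = 0.0Δ₀ = 0 cm⁻¹.
Low-spin: t2g^5 e_g^0, orbital CFSE = -2.0Δ₀ = -16300 cm⁻¹; plus 2 excess pairs × P = +52600 cm⁻¹; total 36300 cm⁻¹.
The difference is 36300 − (0) = 36300 cm⁻¹, so high-spin lies lower.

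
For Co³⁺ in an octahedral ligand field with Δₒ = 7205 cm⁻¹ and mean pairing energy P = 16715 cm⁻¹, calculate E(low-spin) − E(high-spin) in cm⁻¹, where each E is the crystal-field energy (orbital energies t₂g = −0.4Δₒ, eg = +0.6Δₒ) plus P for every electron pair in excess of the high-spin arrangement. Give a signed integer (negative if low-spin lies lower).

Group 9 minus oxidation state +3 gives a d⁶ configuration for Co³⁺.
High-spin: t₂g⁴ eg², CFSE = -0.4Δₒ = -2882 cm⁻¹.
Low-spin: t₂g⁶ eg⁰, orbital CFSE = -2.4Δₒ = -17292 cm⁻¹; plus 2 excess pairs × P = +33430 cm⁻¹; total 16138 cm⁻¹.
The difference is 16138 − (-2882) = 19020 cm⁻¹, so high-spin lies lower.

19020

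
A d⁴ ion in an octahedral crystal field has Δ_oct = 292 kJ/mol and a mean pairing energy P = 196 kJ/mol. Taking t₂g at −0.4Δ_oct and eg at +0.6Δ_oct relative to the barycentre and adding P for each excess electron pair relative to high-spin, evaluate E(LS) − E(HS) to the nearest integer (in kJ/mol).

High-spin: t₂g³ eg¹, CFSE = -0.6Δ_oct = -175 kJ/mol.
For low-spin the configuration is t₂g⁴ eg⁰: orbital energy -1.6 × 292 = -467 kJ/mol, and 1 additional pair relative to high-spin adds 196 kJ/mol, giving -271 kJ/mol.
E(LS) − E(HS) = -271 − (-175) = -96 kJ/mol.

-96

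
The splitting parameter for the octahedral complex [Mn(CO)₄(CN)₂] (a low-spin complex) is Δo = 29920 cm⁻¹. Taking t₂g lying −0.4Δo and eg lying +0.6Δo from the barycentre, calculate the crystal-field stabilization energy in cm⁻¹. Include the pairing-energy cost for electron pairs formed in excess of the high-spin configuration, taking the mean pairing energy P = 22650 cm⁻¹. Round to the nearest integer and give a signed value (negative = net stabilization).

Ligand charges: 4×(+0) from CO and 2×(-1) from CN⁻ sum to -2; with overall charge +0, Mn is +2.
Mn is in group 7, so Mn²⁺ is d⁵ (7 − 2 = 5).
The d⁵ electrons fill as t₂g⁵ eg⁰.
CFSE(orbital) = 5×(-0.4Δo) + 0×(0.6Δo) = -2.0Δo; with Δo = 29920 cm⁻¹ that is -59840 cm⁻¹.
High-spin d⁵ would be t₂g³ eg² with 0 pairs; low-spin has 2, so 2 excess pairs cost +2P = +45300 cm⁻¹.
Combining: -59840 + 45300 = -14540 cm⁻¹.

-14540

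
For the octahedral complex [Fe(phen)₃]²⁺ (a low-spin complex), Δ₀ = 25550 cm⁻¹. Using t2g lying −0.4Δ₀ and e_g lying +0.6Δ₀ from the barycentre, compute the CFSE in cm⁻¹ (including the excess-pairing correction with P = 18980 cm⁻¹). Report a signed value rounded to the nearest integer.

phen is neutral, so the +2 overall charge sits on Fe: oxidation state +2.
Fe²⁺: group 8, so d-count = 8 − 2 = 6.
Configuration: t2g^6 e_g^0.
CFSE(orbital) = 6×(-0.4Δ₀) + 0×(0.6Δ₀) = -2.4Δ₀; with Δ₀ = 25550 cm⁻¹ that is -61320 cm⁻¹.
Relative to high-spin t2g^4 e_g^2 (1 paired), the low-spin configuration has 2 additional pairs, contributing +2 × 18980 = +37960 cm⁻¹.
Combining: -61320 + 37960 = -23360 cm⁻¹.

-23360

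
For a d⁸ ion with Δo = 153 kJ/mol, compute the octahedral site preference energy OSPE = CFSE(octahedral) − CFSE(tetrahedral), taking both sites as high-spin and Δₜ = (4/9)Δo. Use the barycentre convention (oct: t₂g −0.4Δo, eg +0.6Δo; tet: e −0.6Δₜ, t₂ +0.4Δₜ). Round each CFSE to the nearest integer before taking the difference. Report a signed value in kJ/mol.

In an octahedral site d⁸ (HS) is t₂g⁶ eg², giving CFSE(oct) = -1.2Δo = -184 kJ/mol.
In a tetrahedral site the filling is e⁴ t₂⁴: CFSE(tet) = -0.8Δₜ = -0.8 × (4/9)(153) = -54 kJ/mol.
Subtracting, OSPE = -184 − (-54) = -130 kJ/mol.

-130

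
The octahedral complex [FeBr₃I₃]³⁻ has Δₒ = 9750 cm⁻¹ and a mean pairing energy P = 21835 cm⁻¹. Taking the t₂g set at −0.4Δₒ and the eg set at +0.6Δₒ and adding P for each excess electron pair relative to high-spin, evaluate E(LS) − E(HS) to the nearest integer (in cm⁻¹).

24170

Ligand charges: 3×(-1) from Br⁻ and 3×(-1) from I⁻ sum to -6; with overall charge -3, Fe is +3.
Fe is in group 8, so Fe³⁺ is d⁵ (8 − 3 = 5).
In the high-spin limit (t₂g³ eg²) the orbital term is 0.0Δₒ = 0 cm⁻¹, with no excess pairing.
Low-spin: t₂g⁵ eg⁰, orbital CFSE = -2.0Δₒ = -19500 cm⁻¹; plus 2 excess pairs × P = +43670 cm⁻¹; total 24170 cm⁻¹.
The difference is 24170 − (0) = 24170 cm⁻¹, so high-spin lies lower.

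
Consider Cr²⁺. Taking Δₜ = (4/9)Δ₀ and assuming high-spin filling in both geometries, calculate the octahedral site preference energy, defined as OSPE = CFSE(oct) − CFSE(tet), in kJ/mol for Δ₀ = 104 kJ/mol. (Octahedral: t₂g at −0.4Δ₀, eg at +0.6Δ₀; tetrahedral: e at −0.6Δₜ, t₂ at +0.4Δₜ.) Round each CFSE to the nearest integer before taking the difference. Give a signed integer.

-44

Cr sits in group 6; removing 2 electrons leaves Cr²⁺ with 6 − 2 = 4 d electrons.
In an octahedral site d⁴ (HS) is t2g^3 e_g^1, giving CFSE(oct) = -0.6Δ₀ = -62 kJ/mol.
In a tetrahedral site the filling is e^2 t2^2: CFSE(tet) = -0.4Δₜ = -0.4 × (4/9)(104) = -18 kJ/mol.
OSPE = CFSE(oct) − CFSE(tet) = -62 − (-18) = -44 kJ/mol.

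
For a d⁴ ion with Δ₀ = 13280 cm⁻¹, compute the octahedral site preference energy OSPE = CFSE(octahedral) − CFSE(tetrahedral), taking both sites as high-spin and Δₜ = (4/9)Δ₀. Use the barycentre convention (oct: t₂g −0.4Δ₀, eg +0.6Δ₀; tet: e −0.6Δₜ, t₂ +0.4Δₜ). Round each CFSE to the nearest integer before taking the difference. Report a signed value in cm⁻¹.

-5607

Octahedral high-spin t₂g³ eg¹: CFSE = -0.6 × 13280 = -7968 cm⁻¹.
Tetrahedral e² t₂² gives -0.4Δₜ = -0.4 × (4/9) × 13280 = -2361 cm⁻¹.
OSPE = CFSE(oct) − CFSE(tet) = -7968 − (-2361) = -5607 cm⁻¹.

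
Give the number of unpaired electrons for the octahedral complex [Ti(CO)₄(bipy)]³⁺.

1

Ligand charges: 4×(+0) from CO and 1×(+0) from bipy sum to +0; with overall charge +3, Ti is +3.
Ti³⁺: group 4, so d-count = 4 − 3 = 1.
Configuration: t₂g¹ eg⁰, giving 1 unpaired electron.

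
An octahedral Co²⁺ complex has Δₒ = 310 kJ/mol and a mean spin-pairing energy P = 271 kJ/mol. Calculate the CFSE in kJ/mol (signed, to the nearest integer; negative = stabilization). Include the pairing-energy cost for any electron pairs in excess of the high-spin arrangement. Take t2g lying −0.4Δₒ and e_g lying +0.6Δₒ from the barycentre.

-287

Group 9 minus oxidation state +2 gives a d⁷ configuration for Co²⁺.
Since Δₒ = 310 kJ/mol > P = 271 kJ/mol, the complex adopts the low-spin configuration.
That gives t2g^6 e_g^1.
Orbital CFSE = -1.8Δₒ = -1.8 × 310 = -558 kJ/mol.
Excess pairs vs high-spin: 3 − 2 = 1; pairing cost = +271 kJ/mol.
Net CFSE = -558 + 271 = -287 kJ/mol.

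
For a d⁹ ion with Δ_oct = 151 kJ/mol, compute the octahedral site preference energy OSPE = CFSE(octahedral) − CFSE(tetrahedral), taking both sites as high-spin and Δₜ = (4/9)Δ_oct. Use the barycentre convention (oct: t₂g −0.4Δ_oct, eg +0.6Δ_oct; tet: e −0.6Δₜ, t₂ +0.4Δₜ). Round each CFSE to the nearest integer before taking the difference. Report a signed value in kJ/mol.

-64

Octahedral high-spin t2g^6 e_g^3: CFSE = -0.6 × 151 = -91 kJ/mol.
In a tetrahedral site the filling is e^4 t2^5: CFSE(tet) = -0.4Δₜ = -0.4 × (4/9)(151) = -27 kJ/mol.
Subtracting, OSPE = -91 − (-27) = -64 kJ/mol.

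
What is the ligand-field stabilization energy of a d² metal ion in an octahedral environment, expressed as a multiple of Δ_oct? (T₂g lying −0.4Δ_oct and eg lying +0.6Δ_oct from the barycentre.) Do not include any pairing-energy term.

Configuration: t₂g² eg⁰.
CFSE = 2(-0.4Δ_oct) + 0(0.6Δ_oct) = -0.8Δ_oct + 0.0Δ_oct = -0.8Δ_oct.

-0.8 Δ_oct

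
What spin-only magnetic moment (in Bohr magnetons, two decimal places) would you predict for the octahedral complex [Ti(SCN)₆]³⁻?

Each SCN⁻ contributes -1; 6 × (-1) = -6. With overall charge -3, Ti is in the +3 oxidation state.
Ti³⁺: group 4, so d-count = 4 − 3 = 1.
Configuration: t2g^1 e_g^0 → 1 unpaired electron.
μ(spin-only) = √[1(1+2)] = √3 ≈ 1.73 Bohr magnetons.

1.73 Bohr magnetons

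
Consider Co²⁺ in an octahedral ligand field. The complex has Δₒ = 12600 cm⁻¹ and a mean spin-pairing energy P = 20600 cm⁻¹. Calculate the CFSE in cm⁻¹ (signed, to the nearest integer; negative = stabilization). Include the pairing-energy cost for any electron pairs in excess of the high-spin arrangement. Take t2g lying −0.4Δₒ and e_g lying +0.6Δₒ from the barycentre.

Co is in group 9, so Co²⁺ is d⁷ (9 − 2 = 7).
Since Δₒ = 12600 cm⁻¹ < P = 20600 cm⁻¹, the complex adopts the high-spin configuration.
Configuration: t2g^5 e_g^2.
Orbital CFSE = -0.8Δₒ = -0.8 × 12600 = -10080 cm⁻¹.
High-spin has no excess pairs, so no pairing correction applies.

-10080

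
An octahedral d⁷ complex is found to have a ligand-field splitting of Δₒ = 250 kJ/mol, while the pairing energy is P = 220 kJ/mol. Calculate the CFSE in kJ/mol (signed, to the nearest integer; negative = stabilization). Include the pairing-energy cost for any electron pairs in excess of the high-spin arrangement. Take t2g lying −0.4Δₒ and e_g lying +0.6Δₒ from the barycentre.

Δₒ > P, so pairing is preferred: the ground state is low-spin.
Configuration: t2g^6 e_g^1.
Orbital CFSE = -1.8Δₒ = -1.8 × 250 = -450 kJ/mol.
Excess pairs vs high-spin: 3 − 2 = 1; pairing cost = +220 kJ/mol.
Net CFSE = -450 + 220 = -230 kJ/mol.

-230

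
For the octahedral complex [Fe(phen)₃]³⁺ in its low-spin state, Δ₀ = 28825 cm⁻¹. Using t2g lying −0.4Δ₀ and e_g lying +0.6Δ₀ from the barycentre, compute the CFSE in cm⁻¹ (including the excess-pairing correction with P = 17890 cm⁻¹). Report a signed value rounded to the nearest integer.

-21870

phen is neutral, so the +3 overall charge sits on Fe: oxidation state +3.
Fe is in group 8, so Fe³⁺ is d⁵ (8 − 3 = 5).
Electron filling gives t2g^5 e_g^0.
CFSE(orbital) = 5×(-0.4Δ₀) + 0×(0.6Δ₀) = -2.0Δ₀; with Δ₀ = 28825 cm⁻¹ that is -57650 cm⁻¹.
Pairing penalty: 2 pairs vs 0 in the high-spin reference → 2 extra × P = 35780 cm⁻¹.
Combining: -57650 + 35780 = -21870 cm⁻¹.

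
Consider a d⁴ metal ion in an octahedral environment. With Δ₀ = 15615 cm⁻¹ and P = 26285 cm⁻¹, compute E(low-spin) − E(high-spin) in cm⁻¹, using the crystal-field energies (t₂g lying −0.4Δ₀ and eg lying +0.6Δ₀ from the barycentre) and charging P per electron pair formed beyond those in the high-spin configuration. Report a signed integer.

High-spin: t₂g³ eg¹, CFSE = -0.6Δ₀ = -9369 cm⁻¹.
Low-spin: t₂g⁴ eg⁰, orbital CFSE = -1.6Δ₀ = -24984 cm⁻¹; plus 1 excess pair × P = +26285 cm⁻¹; total 1301 cm⁻¹.
Thus E(LS) − E(HS) = 10670 cm⁻¹.

10670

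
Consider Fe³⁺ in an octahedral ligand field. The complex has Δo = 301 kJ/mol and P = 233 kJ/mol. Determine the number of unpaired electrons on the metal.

Fe is in group 8, so Fe³⁺ is d⁵ (8 − 3 = 5).
Since Δo = 301 kJ/mol > P = 233 kJ/mol, the complex adopts the low-spin configuration.
That gives t2g^5 e_g^0.
Unpaired electrons: 1.

1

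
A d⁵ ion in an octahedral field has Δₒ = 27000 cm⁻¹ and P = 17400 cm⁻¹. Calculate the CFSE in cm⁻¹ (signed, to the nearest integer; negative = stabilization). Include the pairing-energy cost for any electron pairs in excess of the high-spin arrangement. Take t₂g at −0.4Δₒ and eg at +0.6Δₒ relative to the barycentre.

Here Δₒ > P (27000 > 17400), so the low-spin state is favoured.
That gives t₂g⁵ eg⁰.
Orbital CFSE = -2.0Δₒ = -2.0 × 27000 = -54000 cm⁻¹.
Excess pairs vs high-spin: 2 − 0 = 2; pairing cost = +34800 cm⁻¹.
Net CFSE = -54000 + 34800 = -19200 cm⁻¹.

-19200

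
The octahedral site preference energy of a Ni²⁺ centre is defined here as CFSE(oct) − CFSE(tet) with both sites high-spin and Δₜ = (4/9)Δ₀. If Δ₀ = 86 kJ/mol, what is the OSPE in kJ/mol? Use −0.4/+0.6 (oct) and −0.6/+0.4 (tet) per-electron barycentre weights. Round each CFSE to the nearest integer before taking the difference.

Ni sits in group 10; removing 2 electrons leaves Ni²⁺ with 10 − 2 = 8 d electrons.
Octahedral high-spin t₂g⁶ eg²: CFSE = -1.2 × 86 = -103 kJ/mol.
Tetrahedral: e⁴ t₂⁴, CFSE = 4(−0.6) + 4(+0.4) = -0.8Δₜ = -0.8 × (4/9) × 86 = -31 kJ/mol.
OSPE = -103 − (-31) = -72 kJ/mol.

-72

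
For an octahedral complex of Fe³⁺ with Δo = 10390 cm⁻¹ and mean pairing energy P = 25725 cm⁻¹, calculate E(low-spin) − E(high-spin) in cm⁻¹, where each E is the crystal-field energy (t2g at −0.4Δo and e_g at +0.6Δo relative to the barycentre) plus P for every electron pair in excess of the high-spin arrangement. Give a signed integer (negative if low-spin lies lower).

Fe sits in group 8; removing 3 electrons leaves Fe³⁺ with 8 − 3 = 5 d electrons.
High-spin d⁵ fills as t2g^3 e_g^2 with CFSE 3(−0.4) + 2(+0.6) = 0.0Δo = 0 cm⁻¹.
Low-spin t2g^5 e_g^0 gives -2.0Δo = -20780 cm⁻¹, but forming 2 extra pairs costs 2P = 51450 cm⁻¹, so E(LS) = -20780 + 51450 = 30670 cm⁻¹.
The difference is 30670 − (0) = 30670 cm⁻¹, so high-spin lies lower.

30670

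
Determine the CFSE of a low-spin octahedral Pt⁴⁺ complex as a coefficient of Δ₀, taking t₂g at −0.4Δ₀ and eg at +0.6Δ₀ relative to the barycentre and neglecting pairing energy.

Pt⁴⁺: group 10, so d-count = 10 − 4 = 6.
Configuration: t₂g⁶ eg⁰.
CFSE = 6(-0.4Δ₀) + 0(0.6Δ₀) = -2.4Δ₀ + 0.0Δ₀ = -2.4Δ₀.

-2.4 Δ₀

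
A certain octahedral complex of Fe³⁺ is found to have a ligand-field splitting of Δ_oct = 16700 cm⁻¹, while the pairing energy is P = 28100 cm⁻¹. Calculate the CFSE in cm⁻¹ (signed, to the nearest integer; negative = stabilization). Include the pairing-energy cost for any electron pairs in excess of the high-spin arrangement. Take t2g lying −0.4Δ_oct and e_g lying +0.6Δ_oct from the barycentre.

0

Group 8 minus oxidation state +3 gives a d⁵ configuration for Fe³⁺.
Since Δ_oct = 16700 cm⁻¹ < P = 28100 cm⁻¹, the complex adopts the high-spin configuration.
Configuration: t2g^3 e_g^2.
Orbital CFSE = 0.0Δ_oct = 0.0 × 16700 = 0 cm⁻¹.
High-spin has no excess pairs, so no pairing correction applies.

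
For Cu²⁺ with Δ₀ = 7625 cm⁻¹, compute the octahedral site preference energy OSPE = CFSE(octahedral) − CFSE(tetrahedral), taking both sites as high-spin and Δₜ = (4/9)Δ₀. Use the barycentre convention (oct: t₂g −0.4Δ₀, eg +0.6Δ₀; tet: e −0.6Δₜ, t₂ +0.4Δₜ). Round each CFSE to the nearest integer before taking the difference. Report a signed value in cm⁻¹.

Group 11 minus oxidation state +2 gives a d⁹ configuration for Cu²⁺.
Octahedral high-spin t2g^6 e_g^3: CFSE = -0.6 × 7625 = -4575 cm⁻¹.
Tetrahedral e^4 t2^5 gives -0.4Δₜ = -0.4 × (4/9) × 7625 = -1356 cm⁻¹.
OSPE = -4575 − (-1356) = -3219 cm⁻¹.

-3219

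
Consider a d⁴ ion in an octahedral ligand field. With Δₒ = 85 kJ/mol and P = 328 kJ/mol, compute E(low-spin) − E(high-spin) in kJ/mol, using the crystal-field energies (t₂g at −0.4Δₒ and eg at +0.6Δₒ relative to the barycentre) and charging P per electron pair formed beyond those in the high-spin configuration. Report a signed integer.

243

In the high-spin limit (t₂g³ eg¹) the orbital term is -0.6Δₒ = -51 kJ/mol, with no excess pairing.
Low-spin: t₂g⁴ eg⁰, orbital CFSE = -1.6Δₒ = -136 kJ/mol; plus 1 excess pair × P = +328 kJ/mol; total 192 kJ/mol.
Thus E(LS) − E(HS) = 243 kJ/mol.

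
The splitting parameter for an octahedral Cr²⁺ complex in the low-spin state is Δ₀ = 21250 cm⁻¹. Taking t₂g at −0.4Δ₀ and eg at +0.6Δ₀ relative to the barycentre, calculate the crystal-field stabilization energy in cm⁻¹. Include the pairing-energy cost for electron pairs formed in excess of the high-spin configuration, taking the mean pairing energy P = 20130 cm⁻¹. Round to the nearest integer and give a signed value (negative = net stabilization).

Group 6 minus oxidation state +2 gives a d⁴ configuration for Cr²⁺.
Electron filling gives t₂g⁴ eg⁰.
Orbital CFSE = 4(-0.4) + 0(0.6) = -1.6Δ₀ = -1.6 × 21250 = -34000 cm⁻¹.
Relative to high-spin t₂g³ eg¹ (0 paired), the low-spin configuration has 1 additional pair, contributing +1 × 20130 = +20130 cm⁻¹.
Combining: -34000 + 20130 = -13870 cm⁻¹.

-13870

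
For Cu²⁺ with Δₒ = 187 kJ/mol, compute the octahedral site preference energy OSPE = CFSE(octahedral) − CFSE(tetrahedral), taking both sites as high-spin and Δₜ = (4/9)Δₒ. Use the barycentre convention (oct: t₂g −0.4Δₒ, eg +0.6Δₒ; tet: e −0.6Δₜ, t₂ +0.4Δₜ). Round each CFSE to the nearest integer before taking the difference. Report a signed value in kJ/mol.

Cu is in group 11, so Cu²⁺ is d⁹ (11 − 2 = 9).
Octahedral (high-spin): t2g^6 e_g^3, CFSE = 6(−0.4) + 3(+0.6) = -0.6Δₒ = -0.6 × 187 = -112 kJ/mol.
In a tetrahedral site the filling is e^4 t2^5: CFSE(tet) = -0.4Δₜ = -0.4 × (4/9)(187) = -33 kJ/mol.
OSPE = -112 − (-33) = -79 kJ/mol.

-79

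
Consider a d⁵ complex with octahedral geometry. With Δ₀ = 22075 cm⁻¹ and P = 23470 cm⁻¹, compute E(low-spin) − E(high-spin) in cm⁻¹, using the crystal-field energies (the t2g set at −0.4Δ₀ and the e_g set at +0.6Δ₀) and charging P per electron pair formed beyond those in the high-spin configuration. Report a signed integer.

In the high-spin limit (t2g^3 e_g^2) the orbital term is 0.0Δ₀ = 0 cm⁻¹, with no excess pairing.
Low-spin t2g^5 e_g^0 gives -2.0Δ₀ = -44150 cm⁻¹, but forming 2 extra pairs costs 2P = 46940 cm⁻¹, so E(LS) = -44150 + 46940 = 2790 cm⁻¹.
The difference is 2790 − (0) = 2790 cm⁻¹, so high-spin lies lower.

2790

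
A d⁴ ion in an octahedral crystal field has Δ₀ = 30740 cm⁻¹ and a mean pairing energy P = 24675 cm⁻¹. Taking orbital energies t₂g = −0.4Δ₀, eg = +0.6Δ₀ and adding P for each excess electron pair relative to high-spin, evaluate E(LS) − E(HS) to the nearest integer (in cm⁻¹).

-6065

High-spin: t₂g³ eg¹, CFSE = -0.6Δ₀ = -18444 cm⁻¹.
Low-spin: t₂g⁴ eg⁰, orbital CFSE = -1.6Δ₀ = -49184 cm⁻¹; plus 1 excess pair × P = +24675 cm⁻¹; total -24509 cm⁻¹.
The difference is -24509 − (-18444) = -6065 cm⁻¹, so low-spin lies lower.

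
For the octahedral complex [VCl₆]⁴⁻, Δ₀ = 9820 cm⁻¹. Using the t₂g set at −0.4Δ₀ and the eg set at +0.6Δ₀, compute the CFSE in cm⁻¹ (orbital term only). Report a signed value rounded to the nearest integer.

Each Cl⁻ contributes -1; 6 × (-1) = -6. With overall charge -4, V is in the +2 oxidation state.
V²⁺: group 5, so d-count = 5 − 2 = 3.
For octahedral d³ the high- and low-spin configurations coincide.
Configuration: t₂g³ eg⁰.
The orbital stabilization is -1.2Δ₀ = -1.2 × 9820 = -11784 cm⁻¹.

-11784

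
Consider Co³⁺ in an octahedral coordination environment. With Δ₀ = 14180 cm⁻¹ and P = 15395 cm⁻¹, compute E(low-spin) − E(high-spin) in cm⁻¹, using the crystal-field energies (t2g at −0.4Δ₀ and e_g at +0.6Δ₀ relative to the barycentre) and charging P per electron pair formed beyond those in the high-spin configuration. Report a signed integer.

Co sits in group 9; removing 3 electrons leaves Co³⁺ with 9 − 3 = 6 d electrons.
High-spin: t2g^4 e_g^2, CFSE = -0.4Δ₀ = -5672 cm⁻¹.
Low-spin t2g^6 e_g^0 gives -2.4Δ₀ = -34032 cm⁻¹, but forming 2 extra pairs costs 2P = 30790 cm⁻¹, so E(LS) = -34032 + 30790 = -3242 cm⁻¹.
Thus E(LS) − E(HS) = 2430 cm⁻¹.

2430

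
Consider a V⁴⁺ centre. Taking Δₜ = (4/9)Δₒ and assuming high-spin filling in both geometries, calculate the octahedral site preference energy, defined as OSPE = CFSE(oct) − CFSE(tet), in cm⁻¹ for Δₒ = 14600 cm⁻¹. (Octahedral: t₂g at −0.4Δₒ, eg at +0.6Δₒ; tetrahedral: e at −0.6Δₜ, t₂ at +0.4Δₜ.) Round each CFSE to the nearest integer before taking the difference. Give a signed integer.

V⁴⁺: group 5, so d-count = 5 − 4 = 1.
In an octahedral site d¹ (HS) is t2g^1 e_g^0, giving CFSE(oct) = -0.4Δₒ = -5840 cm⁻¹.
In a tetrahedral site the filling is e^1 t2^0: CFSE(tet) = -0.6Δₜ = -0.6 × (4/9)(14600) = -3893 cm⁻¹.
OSPE = -5840 − (-3893) = -1947 cm⁻¹.

-1947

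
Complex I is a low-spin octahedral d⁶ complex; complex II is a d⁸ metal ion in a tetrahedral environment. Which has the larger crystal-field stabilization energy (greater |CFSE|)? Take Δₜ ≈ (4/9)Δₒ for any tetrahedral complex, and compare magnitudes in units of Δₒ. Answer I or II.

I: t₂g⁶ eg⁰, CFSE = -2.4Δₒ.
II: Tetrahedral fields are weak (Δₜ ≈ 4/9 Δₒ), so electrons fill high-spin; e⁴ t₂⁴, CFSE = -0.8Δₜ ≈ -0.36Δₒ.
So I has the larger |CFSE|.

I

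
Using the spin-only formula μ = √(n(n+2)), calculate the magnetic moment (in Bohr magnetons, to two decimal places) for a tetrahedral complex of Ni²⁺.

Ni sits in group 10; removing 2 electrons leaves Ni²⁺ with 10 − 2 = 8 d electrons.
With tetrahedral geometry the complex is necessarily high-spin.
Configuration: e^4 t2^4 → 2 unpaired electrons.
μ(spin-only) = √[2(2+2)] = √8 ≈ 2.83 Bohr magnetons.

2.83 Bohr magnetons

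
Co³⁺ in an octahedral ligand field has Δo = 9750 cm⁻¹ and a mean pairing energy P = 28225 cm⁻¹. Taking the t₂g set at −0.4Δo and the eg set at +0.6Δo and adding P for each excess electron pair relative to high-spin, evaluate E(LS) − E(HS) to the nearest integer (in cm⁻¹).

36950

Co sits in group 9; removing 3 electrons leaves Co³⁺ with 9 − 3 = 6 d electrons.
High-spin d⁶ fills as t₂g⁴ eg² with CFSE 4(−0.4) + 2(+0.6) = -0.4Δo = -3900 cm⁻¹.
Low-spin: t₂g⁶ eg⁰, orbital CFSE = -2.4Δo = -23400 cm⁻¹; plus 2 excess pairs × P = +56450 cm⁻¹; total 33050 cm⁻¹.
E(LS) − E(HS) = 33050 − (-3900) = 36950 cm⁻¹.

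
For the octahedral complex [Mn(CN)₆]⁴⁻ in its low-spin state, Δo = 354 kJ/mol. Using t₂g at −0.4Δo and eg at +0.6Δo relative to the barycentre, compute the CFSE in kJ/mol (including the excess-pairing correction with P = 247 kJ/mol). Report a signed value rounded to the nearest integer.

-214

Each CN⁻ contributes -1; 6 × (-1) = -6. With overall charge -4, Mn is in the +2 oxidation state.
Mn is in group 7, so Mn²⁺ is d⁵ (7 − 2 = 5).
Electron filling gives t₂g⁵ eg⁰.
The orbital stabilization is -2.0Δo = -2.0 × 354 = -708 kJ/mol.
Pairing penalty: 2 pairs vs 0 in the high-spin reference → 2 extra × P = 494 kJ/mol.
Overall CFSE = -708 + 494 = -214 kJ/mol.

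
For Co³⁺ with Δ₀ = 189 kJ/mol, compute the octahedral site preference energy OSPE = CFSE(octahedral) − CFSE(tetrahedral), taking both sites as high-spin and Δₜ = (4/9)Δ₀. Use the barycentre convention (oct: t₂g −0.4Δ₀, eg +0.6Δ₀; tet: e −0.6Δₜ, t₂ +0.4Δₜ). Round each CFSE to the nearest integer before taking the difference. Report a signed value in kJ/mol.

-26

Group 9 minus oxidation state +3 gives a d⁶ configuration for Co³⁺.
Octahedral (high-spin): t₂g⁴ eg², CFSE = 4(−0.4) + 2(+0.6) = -0.4Δ₀ = -0.4 × 189 = -76 kJ/mol.
In a tetrahedral site the filling is e³ t₂³: CFSE(tet) = -0.6Δₜ = -0.6 × (4/9)(189) = -50 kJ/mol.
OSPE = CFSE(oct) − CFSE(tet) = -76 − (-50) = -26 kJ/mol.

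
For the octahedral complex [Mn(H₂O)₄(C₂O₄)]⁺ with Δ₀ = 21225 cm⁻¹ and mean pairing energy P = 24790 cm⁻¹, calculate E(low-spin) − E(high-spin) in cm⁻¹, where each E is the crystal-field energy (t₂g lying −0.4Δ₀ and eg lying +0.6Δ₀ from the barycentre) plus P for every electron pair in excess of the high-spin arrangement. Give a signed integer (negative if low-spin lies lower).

Ligand charges: 4×(+0) from H₂O and 1×(-2) from C₂O₄²⁻ sum to -2; with overall charge +1, Mn is +3.
Mn is in group 7, so Mn³⁺ is d⁴ (7 − 3 = 4).
In the high-spin limit (t₂g³ eg¹) the orbital term is -0.6Δ₀ = -12735 cm⁻¹, with no excess pairing.
Low-spin: t₂g⁴ eg⁰, orbital CFSE = -1.6Δ₀ = -33960 cm⁻¹; plus 1 excess pair × P = +24790 cm⁻¹; total -9170 cm⁻¹.
Thus E(LS) − E(HS) = 3565 cm⁻¹.

3565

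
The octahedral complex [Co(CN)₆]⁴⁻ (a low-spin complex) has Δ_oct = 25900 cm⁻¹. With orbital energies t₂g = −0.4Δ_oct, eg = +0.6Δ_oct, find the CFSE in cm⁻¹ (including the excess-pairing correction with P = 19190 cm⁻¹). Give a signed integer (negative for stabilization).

Each CN⁻ contributes -1; 6 × (-1) = -6. With overall charge -4, Co is in the +2 oxidation state.
Co is in group 9, so Co²⁺ is d⁷ (9 − 2 = 7).
Electron filling gives t₂g⁶ eg¹.
CFSE(orbital) = 6×(-0.4Δ_oct) + 1×(0.6Δ_oct) = -1.8Δ_oct; with Δ_oct = 25900 cm⁻¹ that is -46620 cm⁻¹.
Relative to high-spin t₂g⁵ eg² (2 paired), the low-spin configuration has 1 additional pair, contributing +1 × 19190 = +19190 cm⁻¹.
Combining: -46620 + 19190 = -27430 cm⁻¹.

-27430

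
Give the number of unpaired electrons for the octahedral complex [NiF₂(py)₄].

Ligand charges: 2×(-1) from F⁻ and 4×(+0) from py sum to -2; with overall charge +0, Ni is +2.
Ni is in group 10, so Ni²⁺ is d⁸ (10 − 2 = 8).
Configuration: t2g^6 e_g^2, giving 2 unpaired electrons.

2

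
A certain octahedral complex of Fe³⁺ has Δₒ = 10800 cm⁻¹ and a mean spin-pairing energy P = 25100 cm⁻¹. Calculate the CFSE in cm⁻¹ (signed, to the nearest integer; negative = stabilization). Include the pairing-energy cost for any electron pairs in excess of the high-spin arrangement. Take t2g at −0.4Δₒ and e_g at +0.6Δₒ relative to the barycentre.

0

Fe³⁺: group 8, so d-count = 8 − 3 = 5.
Since Δₒ = 10800 cm⁻¹ < P = 25100 cm⁻¹, the complex adopts the high-spin configuration.
Filling d⁵ accordingly: t2g^3 e_g^2.
Orbital CFSE = 0.0Δₒ = 0.0 × 10800 = 0 cm⁻¹.
High-spin has no excess pairs, so no pairing correction applies.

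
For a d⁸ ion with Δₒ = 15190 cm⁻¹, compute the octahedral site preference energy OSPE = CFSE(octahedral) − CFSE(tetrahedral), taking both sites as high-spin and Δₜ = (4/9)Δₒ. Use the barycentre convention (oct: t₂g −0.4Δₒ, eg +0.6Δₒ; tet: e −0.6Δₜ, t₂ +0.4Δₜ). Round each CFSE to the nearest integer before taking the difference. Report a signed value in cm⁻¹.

-12827

In an octahedral site d⁸ (HS) is t2g^6 e_g^2, giving CFSE(oct) = -1.2Δₒ = -18228 cm⁻¹.
Tetrahedral e^4 t2^4 gives -0.8Δₜ = -0.8 × (4/9) × 15190 = -5401 cm⁻¹.
OSPE = -18228 − (-5401) = -12827 cm⁻¹.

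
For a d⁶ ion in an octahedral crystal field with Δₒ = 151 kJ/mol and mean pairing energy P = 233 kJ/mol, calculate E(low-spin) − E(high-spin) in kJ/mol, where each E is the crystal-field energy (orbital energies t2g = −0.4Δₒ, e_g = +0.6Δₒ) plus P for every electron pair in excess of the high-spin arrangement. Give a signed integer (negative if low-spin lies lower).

164

High-spin: t2g^4 e_g^2, CFSE = -0.4Δₒ = -60 kJ/mol.
Low-spin: t2g^6 e_g^0, orbital CFSE = -2.4Δₒ = -362 kJ/mol; plus 2 excess pairs × P = +466 kJ/mol; total 104 kJ/mol.
Thus E(LS) − E(HS) = 164 kJ/mol.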